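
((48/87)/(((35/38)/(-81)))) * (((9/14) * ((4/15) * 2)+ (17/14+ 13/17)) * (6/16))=-42.25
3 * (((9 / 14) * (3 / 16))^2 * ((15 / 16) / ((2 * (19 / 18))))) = 295245 / 15253504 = 0.02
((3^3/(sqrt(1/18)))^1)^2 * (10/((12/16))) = 174960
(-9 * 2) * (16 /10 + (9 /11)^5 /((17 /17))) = -28505754 /805255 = -35.40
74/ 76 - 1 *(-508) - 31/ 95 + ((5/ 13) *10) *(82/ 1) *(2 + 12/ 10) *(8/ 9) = 31249631/ 22230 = 1405.74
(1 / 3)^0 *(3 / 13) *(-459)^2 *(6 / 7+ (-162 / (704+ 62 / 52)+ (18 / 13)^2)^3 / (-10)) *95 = 247892095703620778211828486 / 142492054426423895375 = 1739690.66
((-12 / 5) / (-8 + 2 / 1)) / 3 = 0.13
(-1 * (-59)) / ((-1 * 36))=-59 / 36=-1.64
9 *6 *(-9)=-486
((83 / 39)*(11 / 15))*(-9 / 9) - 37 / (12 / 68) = -123568 / 585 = -211.23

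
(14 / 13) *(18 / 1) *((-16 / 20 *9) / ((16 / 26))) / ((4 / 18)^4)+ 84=-3716727 / 40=-92918.18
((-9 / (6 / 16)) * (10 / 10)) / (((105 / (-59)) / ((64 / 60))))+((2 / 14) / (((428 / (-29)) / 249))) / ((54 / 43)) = 16806011 / 1348200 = 12.47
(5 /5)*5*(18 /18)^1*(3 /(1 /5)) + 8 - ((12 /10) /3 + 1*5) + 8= 428 /5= 85.60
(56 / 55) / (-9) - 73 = -73.11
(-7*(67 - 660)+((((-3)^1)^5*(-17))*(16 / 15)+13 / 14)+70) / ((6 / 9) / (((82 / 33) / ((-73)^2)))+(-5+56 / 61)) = 52088327 / 8606500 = 6.05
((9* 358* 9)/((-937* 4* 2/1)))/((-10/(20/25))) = 0.31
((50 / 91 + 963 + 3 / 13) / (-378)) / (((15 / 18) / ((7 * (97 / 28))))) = -74.20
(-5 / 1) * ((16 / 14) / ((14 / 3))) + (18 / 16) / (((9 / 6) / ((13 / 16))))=-1929 / 3136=-0.62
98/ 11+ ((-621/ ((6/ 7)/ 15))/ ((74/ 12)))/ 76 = -14.28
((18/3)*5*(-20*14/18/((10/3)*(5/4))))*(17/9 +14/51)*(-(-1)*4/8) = -18536/153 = -121.15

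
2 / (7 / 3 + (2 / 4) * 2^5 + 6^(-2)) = 72 / 661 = 0.11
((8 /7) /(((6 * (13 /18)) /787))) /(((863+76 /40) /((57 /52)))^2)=14205350 /42608488377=0.00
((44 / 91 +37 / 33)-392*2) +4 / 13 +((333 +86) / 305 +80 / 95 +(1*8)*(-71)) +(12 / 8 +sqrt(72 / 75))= -46860157469 / 34804770 +2*sqrt(6) / 5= -1345.39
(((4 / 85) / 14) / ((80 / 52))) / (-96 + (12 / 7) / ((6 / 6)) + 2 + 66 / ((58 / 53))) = -377 / 5517350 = -0.00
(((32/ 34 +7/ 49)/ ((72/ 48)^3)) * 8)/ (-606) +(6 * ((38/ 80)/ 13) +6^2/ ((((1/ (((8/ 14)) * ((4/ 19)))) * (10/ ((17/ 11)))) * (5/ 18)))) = 231403107149/ 88170182100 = 2.62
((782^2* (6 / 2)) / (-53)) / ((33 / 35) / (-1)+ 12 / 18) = 192630060 / 1537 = 125328.60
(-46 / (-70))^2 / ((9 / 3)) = 529 / 3675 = 0.14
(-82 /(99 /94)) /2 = -3854 /99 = -38.93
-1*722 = -722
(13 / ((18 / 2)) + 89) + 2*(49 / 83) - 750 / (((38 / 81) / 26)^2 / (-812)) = 504422741415284 / 269667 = 1870539374.17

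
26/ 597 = 0.04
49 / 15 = 3.27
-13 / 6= -2.17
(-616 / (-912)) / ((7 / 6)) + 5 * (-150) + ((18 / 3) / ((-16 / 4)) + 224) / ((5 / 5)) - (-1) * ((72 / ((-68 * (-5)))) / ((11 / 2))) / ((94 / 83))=-879853963 / 1669910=-526.89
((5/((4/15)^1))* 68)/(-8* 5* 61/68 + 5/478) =-690710/19433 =-35.54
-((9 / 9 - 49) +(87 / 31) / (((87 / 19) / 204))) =-2388 / 31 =-77.03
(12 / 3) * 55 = 220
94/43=2.19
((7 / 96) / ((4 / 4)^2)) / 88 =7 / 8448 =0.00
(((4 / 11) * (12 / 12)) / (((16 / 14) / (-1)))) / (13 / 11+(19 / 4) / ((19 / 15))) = -2 / 31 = -0.06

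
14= 14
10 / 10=1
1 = 1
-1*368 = -368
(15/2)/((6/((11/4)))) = 3.44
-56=-56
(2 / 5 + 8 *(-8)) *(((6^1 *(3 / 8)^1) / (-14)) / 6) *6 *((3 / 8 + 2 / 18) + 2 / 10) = 39273 / 5600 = 7.01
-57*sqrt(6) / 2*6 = -171*sqrt(6) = -418.86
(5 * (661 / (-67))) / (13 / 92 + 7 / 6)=-912180 / 24187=-37.71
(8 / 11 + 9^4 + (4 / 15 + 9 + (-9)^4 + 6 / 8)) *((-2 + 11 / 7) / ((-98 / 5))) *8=8667611 / 3773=2297.27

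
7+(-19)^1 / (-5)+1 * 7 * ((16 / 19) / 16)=1061 / 95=11.17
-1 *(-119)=119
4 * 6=24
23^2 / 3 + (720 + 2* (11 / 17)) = 45779 / 51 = 897.63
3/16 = 0.19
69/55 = 1.25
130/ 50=13/ 5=2.60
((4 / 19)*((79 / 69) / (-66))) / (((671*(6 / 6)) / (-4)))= 632 / 29029473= 0.00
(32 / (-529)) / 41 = -32 / 21689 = -0.00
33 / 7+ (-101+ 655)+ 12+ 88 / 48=24047 / 42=572.55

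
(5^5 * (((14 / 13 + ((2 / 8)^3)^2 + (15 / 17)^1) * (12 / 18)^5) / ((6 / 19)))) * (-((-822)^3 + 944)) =2437300360508628125 / 1718496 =1418275259592.47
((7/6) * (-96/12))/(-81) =0.12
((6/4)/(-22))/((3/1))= -1/44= -0.02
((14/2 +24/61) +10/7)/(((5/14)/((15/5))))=22602/305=74.10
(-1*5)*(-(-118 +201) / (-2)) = -415 / 2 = -207.50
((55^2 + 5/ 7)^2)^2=201235141337760000/ 2401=83813053451795.09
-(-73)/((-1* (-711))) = 73/711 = 0.10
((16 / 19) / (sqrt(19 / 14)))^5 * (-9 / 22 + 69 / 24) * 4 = 22299017216 * sqrt(266) / 186819193451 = 1.95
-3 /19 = -0.16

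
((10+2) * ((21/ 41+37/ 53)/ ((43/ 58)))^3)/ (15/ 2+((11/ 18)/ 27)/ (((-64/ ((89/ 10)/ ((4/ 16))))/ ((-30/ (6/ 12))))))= 55199796129059328000/ 8728261176782889781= 6.32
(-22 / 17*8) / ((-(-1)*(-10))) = 88 / 85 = 1.04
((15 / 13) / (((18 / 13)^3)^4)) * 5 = 0.12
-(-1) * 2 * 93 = 186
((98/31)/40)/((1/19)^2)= 17689/620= 28.53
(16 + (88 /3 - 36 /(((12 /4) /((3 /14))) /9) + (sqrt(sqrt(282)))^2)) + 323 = sqrt(282) + 7249 /21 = 361.98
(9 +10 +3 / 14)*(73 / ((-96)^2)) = 19637 / 129024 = 0.15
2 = 2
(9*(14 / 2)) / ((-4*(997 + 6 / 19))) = -171 / 10828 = -0.02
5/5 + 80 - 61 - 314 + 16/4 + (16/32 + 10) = -559/2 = -279.50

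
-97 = -97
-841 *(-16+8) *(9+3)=80736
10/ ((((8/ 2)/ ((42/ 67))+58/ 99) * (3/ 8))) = 4620/ 1207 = 3.83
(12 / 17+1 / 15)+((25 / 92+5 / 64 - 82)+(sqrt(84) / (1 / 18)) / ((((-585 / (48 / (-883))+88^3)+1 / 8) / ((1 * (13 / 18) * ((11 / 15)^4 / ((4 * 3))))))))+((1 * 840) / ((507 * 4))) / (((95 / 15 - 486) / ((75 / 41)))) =-302702503263341 / 3742651124160+1522664 * sqrt(21) / 1682127860625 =-80.88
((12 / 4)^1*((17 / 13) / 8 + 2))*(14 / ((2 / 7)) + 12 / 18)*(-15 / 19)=-502875 / 1976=-254.49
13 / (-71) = -13 / 71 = -0.18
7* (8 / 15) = 56 / 15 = 3.73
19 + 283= 302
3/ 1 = 3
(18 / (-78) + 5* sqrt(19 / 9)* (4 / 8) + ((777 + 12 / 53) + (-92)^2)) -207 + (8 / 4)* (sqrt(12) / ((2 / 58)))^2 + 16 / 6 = 5* sqrt(19) / 6 + 60399109 / 2067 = 29224.29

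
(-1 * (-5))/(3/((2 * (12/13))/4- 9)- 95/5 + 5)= -185/531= -0.35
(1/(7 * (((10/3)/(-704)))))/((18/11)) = -1936/105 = -18.44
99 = 99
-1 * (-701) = 701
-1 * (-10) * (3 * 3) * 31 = 2790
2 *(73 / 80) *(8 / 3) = 73 / 15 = 4.87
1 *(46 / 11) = 46 / 11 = 4.18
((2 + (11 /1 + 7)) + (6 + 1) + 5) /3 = 32 /3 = 10.67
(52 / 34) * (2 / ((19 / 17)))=52 / 19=2.74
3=3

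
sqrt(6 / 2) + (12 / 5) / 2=6 / 5 + sqrt(3)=2.93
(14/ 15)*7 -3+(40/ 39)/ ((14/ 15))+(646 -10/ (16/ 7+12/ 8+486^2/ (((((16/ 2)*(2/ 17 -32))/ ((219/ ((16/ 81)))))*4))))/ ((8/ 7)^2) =543615799113526159/ 1088917211010720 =499.23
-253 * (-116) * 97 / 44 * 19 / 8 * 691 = 849433171 / 8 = 106179146.38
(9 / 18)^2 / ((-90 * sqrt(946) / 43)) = -sqrt(946) / 7920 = -0.00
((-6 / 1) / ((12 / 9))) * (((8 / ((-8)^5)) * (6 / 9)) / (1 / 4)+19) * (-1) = 87549 / 1024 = 85.50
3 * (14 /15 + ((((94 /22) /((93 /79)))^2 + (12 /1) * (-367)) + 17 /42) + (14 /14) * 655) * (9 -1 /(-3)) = -547155069514 /5232645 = -104565.68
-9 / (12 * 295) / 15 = -0.00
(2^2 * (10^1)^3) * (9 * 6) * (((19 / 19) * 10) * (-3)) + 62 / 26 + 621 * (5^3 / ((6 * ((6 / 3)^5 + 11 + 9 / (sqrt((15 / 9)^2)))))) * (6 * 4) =-10182944999 / 1573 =-6473582.33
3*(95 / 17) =285 / 17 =16.76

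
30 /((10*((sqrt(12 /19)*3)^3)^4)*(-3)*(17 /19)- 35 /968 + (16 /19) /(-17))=-147095533369840 /4439313076089062091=-0.00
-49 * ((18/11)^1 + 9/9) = -1421/11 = -129.18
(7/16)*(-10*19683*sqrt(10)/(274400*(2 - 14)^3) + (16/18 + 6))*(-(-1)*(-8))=-217/9 - 729*sqrt(10)/501760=-24.12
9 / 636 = 3 / 212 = 0.01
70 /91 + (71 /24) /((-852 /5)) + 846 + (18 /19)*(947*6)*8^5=12547626834733 /71136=176389266.12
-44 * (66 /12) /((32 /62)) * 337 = -1264087 /8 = -158010.88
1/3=0.33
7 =7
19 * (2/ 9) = 38/ 9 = 4.22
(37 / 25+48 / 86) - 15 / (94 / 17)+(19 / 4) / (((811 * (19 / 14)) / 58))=-34773531 / 81951550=-0.42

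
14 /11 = 1.27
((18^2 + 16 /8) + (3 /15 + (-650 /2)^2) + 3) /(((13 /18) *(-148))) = -4767939 /4810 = -991.26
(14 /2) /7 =1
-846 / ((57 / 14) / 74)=-292152 / 19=-15376.42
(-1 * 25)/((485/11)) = -55/97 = -0.57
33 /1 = 33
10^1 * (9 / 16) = 45 / 8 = 5.62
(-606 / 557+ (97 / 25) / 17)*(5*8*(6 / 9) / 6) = -1628168 / 426105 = -3.82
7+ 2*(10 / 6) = 31 / 3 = 10.33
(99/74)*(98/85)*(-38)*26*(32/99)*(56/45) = -86754304/141525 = -613.00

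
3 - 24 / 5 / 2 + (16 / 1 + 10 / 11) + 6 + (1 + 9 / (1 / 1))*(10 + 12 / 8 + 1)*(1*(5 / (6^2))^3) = 61185583 / 2566080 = 23.84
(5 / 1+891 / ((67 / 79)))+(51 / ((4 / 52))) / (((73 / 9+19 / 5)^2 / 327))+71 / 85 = 63114753661 / 24420160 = 2584.53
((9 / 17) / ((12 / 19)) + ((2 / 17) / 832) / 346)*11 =22561979 / 2446912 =9.22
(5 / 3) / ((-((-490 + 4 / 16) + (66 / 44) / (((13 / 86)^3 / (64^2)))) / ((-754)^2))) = -0.53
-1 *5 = -5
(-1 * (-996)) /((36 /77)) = 6391 /3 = 2130.33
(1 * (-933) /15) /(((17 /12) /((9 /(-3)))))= 11196 /85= 131.72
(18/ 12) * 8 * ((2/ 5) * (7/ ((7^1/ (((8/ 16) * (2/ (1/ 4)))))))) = 96/ 5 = 19.20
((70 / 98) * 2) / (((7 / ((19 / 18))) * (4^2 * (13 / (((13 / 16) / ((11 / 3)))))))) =95 / 413952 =0.00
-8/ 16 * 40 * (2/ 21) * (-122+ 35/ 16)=3195/ 14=228.21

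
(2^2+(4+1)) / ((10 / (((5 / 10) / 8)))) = 9 / 160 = 0.06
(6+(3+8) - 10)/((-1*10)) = -7/10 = -0.70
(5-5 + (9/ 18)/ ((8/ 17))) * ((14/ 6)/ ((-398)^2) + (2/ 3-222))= -235.17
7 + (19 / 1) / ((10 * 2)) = 159 / 20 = 7.95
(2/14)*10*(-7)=-10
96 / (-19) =-96 / 19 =-5.05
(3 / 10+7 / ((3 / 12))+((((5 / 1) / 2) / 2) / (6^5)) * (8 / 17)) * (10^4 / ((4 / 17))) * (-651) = -782992342.98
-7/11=-0.64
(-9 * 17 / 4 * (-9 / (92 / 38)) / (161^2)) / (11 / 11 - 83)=-26163 / 391096048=-0.00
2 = 2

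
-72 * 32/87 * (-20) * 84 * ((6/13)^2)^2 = 1672151040/828269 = 2018.85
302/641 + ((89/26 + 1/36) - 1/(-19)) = 22654457/5699772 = 3.97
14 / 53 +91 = 4837 / 53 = 91.26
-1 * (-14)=14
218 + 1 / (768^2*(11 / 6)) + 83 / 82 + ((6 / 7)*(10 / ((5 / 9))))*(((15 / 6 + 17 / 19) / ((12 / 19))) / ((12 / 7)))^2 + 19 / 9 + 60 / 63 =347976515549 / 931037184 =373.75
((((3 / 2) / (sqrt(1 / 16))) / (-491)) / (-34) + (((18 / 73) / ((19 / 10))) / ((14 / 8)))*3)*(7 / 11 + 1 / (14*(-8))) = 13959334131 / 99842540336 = 0.14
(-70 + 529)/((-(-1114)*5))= 459/5570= 0.08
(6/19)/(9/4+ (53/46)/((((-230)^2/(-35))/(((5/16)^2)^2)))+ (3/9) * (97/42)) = 2411266572288/23058478463141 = 0.10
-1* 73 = -73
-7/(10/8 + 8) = -28/37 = -0.76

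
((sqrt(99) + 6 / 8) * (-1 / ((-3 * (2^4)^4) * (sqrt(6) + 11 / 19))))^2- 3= -862159708944478761 / 287386569696870400- 13354473 * sqrt(6) / 143693284848435200- 75449 * sqrt(66) / 17961660606054400 + 825607 * sqrt(11) / 35923321212108800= -3.00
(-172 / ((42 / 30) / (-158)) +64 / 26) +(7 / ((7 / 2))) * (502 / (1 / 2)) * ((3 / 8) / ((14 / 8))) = 1805820 / 91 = 19844.18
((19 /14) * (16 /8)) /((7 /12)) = 228 /49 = 4.65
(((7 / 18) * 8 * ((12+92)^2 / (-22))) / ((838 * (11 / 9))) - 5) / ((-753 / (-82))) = -0.71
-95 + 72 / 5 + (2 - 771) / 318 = -131999 / 1590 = -83.02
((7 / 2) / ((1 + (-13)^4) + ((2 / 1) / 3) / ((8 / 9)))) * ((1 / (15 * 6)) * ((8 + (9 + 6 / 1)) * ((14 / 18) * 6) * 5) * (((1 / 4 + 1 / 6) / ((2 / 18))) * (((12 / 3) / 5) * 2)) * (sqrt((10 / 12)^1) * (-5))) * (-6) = 22540 * sqrt(30) / 1028259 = 0.12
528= 528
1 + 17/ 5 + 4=42/ 5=8.40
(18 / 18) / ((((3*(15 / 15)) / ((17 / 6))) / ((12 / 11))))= 34 / 33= 1.03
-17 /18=-0.94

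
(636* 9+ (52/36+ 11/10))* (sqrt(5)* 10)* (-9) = -515389* sqrt(5) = -1152444.84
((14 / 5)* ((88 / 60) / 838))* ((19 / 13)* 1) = 2926 / 408525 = 0.01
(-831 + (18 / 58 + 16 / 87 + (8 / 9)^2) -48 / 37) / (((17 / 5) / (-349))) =7413768610 / 86913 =85301.03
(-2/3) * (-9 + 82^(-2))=60515/10086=6.00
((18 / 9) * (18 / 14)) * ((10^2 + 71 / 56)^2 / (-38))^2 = 9308529910602729 / 49703542784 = 187281.01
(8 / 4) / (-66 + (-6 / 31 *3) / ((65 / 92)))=-2015 / 67323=-0.03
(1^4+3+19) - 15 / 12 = 87 / 4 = 21.75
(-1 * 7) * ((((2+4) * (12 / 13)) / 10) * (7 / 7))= -252 / 65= -3.88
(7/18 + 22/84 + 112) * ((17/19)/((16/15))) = 603245/6384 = 94.49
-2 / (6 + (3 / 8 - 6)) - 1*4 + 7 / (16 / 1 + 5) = -9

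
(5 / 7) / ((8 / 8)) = 5 / 7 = 0.71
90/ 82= 45/ 41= 1.10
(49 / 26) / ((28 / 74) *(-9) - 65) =-0.03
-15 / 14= -1.07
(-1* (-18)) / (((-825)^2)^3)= 2 / 35033310791015625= 0.00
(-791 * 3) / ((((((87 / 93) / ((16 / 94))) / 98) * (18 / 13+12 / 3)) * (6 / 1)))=-8925644 / 6815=-1309.71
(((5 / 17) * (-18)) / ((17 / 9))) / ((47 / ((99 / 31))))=-80190 / 421073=-0.19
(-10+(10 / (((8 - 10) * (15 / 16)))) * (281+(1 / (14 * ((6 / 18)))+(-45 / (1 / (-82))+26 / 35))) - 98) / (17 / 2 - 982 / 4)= 89.84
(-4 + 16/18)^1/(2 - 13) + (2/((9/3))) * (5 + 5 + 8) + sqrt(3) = 14.01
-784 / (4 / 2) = -392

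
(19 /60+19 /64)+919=882829 /960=919.61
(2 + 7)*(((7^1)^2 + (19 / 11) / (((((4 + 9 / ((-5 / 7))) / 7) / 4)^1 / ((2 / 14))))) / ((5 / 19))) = 3898287 / 2365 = 1648.32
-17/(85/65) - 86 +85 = -14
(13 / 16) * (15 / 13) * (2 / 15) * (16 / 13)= 2 / 13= 0.15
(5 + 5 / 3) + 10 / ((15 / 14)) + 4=20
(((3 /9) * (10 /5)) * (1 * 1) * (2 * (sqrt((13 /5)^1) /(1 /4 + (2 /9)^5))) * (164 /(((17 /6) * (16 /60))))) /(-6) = -38736144 * sqrt(65) /1006009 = -310.44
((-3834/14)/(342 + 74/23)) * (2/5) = -44091/138950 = -0.32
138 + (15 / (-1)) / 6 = 135.50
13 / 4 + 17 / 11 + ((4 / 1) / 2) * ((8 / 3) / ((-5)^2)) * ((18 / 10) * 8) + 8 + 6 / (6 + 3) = 272813 / 16500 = 16.53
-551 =-551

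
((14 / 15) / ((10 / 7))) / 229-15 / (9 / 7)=-200326 / 17175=-11.66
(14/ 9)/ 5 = 14/ 45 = 0.31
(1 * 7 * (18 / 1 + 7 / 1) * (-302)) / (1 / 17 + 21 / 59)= -26504275 / 208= -127424.40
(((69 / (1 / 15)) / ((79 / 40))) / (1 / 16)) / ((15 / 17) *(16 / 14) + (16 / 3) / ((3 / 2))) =88678800 / 48269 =1837.18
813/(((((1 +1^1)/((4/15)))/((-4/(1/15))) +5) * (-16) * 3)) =-271/78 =-3.47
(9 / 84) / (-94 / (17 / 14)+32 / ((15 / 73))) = 765 / 559216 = 0.00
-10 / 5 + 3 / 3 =-1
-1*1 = -1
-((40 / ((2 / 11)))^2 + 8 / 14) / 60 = -806.68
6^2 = 36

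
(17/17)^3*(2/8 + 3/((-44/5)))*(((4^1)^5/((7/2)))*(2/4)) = -1024/77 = -13.30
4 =4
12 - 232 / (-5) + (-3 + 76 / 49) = 13953 / 245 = 56.95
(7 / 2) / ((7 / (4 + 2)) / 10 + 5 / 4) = 105 / 41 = 2.56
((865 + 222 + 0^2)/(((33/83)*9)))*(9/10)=90221/330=273.40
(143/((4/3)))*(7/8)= 3003/32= 93.84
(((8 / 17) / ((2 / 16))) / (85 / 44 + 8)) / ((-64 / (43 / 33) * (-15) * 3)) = 172 / 1002915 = 0.00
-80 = -80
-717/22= -32.59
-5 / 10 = -1 / 2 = -0.50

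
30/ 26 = 1.15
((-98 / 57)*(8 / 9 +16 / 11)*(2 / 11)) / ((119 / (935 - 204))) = -279328 / 62073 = -4.50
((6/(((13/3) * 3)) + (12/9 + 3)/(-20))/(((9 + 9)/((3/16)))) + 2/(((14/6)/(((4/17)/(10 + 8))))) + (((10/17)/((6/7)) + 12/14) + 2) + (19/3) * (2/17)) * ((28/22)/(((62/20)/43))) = 1648462147/21703968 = 75.95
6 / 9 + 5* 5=77 / 3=25.67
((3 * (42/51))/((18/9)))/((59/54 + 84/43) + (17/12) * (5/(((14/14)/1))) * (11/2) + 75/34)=195048/6980629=0.03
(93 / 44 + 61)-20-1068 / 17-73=-69347 / 748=-92.71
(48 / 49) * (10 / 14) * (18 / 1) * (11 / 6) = 7920 / 343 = 23.09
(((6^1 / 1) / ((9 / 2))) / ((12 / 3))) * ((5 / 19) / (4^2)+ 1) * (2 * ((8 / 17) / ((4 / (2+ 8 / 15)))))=103 / 510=0.20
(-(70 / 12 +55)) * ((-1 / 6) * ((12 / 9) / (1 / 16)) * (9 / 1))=5840 / 3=1946.67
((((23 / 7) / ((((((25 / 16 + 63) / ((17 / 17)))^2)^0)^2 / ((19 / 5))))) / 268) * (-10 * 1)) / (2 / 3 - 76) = 1311 / 211988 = 0.01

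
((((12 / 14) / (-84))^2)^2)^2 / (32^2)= 1 / 8711813351237484544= 0.00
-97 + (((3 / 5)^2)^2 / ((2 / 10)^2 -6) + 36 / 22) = -3908416 / 40975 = -95.39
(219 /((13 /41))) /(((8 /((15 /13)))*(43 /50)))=3367125 /29068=115.84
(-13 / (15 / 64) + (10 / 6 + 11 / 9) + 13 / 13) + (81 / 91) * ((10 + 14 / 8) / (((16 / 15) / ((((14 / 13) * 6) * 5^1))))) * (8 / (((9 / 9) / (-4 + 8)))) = 76699501 / 7605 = 10085.40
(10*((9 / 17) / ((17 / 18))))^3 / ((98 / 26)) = 46.73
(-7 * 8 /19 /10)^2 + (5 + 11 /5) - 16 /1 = -78636 /9025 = -8.71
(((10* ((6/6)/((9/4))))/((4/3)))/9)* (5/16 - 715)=-264.70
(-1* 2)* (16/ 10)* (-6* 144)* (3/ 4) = 10368/ 5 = 2073.60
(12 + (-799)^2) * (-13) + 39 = -8299330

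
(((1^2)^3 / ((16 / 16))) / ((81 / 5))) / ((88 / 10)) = 25 / 3564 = 0.01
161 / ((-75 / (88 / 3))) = -14168 / 225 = -62.97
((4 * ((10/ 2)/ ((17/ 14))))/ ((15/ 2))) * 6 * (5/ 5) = 224/ 17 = 13.18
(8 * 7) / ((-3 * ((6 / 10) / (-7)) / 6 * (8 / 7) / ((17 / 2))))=29155 / 3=9718.33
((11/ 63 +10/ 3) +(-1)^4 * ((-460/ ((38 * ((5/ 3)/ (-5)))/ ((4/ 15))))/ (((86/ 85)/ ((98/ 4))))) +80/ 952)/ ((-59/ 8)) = -32.28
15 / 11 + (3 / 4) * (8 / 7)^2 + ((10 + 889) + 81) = 982.34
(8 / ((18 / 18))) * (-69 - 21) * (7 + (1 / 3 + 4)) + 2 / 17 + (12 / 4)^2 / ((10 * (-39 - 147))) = -86005211 / 10540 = -8159.89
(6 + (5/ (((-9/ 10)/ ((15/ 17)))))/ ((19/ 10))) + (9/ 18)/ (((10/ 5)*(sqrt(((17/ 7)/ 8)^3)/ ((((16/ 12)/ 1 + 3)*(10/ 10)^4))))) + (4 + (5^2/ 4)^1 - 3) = 364*sqrt(238)/ 867 + 41357/ 3876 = 17.15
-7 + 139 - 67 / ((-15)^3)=445567 / 3375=132.02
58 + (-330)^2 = 108958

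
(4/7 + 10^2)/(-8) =-88/7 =-12.57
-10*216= -2160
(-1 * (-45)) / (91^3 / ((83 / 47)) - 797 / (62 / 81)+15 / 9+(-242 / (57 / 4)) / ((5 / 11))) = 21999150 / 208084577899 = 0.00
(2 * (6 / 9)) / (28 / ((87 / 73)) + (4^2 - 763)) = -116 / 62945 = -0.00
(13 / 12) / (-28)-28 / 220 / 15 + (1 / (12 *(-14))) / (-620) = -270203 / 5728800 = -0.05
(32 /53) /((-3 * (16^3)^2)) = -1 /83361792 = -0.00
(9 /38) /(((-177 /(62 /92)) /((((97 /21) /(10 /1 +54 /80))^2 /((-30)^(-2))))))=-35001480000 /230348441743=-0.15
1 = 1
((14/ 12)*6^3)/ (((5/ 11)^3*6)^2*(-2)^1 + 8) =111608343/ 3261872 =34.22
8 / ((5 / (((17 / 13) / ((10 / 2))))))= 136 / 325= 0.42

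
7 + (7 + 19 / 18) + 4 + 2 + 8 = 523 / 18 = 29.06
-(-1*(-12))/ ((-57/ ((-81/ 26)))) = -162/ 247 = -0.66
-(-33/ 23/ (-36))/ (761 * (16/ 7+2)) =-77/ 6301080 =-0.00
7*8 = 56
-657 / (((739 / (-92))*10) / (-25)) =-204.48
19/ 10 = 1.90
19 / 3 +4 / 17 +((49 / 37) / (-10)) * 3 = 116453 / 18870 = 6.17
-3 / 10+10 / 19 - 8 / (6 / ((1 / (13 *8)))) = 791 / 3705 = 0.21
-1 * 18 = -18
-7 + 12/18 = -19/3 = -6.33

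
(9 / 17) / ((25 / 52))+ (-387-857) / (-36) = 136387 / 3825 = 35.66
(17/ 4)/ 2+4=6.12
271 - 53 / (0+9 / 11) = 1856 / 9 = 206.22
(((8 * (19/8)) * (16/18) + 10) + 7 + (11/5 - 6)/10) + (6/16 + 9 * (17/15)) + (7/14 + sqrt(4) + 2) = 87451/1800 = 48.58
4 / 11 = 0.36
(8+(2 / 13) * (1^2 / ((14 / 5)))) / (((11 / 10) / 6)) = 43.94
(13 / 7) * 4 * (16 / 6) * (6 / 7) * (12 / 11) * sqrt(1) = 9984 / 539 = 18.52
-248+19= -229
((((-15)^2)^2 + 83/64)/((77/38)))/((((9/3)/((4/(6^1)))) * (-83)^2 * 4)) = 799501/3968064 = 0.20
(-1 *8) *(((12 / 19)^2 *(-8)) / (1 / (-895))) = -8248320 / 361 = -22848.53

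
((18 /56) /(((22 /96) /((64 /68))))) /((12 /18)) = 1.98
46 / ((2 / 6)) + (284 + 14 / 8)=1695 / 4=423.75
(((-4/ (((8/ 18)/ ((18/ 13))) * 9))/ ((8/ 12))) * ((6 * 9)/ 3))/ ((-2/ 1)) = 243/ 13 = 18.69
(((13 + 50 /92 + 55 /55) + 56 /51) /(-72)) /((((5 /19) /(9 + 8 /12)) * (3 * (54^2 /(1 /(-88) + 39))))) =-13874240059 /390097534464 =-0.04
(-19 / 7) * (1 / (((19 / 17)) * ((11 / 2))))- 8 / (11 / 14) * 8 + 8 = -5690 / 77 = -73.90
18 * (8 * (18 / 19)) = 2592 / 19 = 136.42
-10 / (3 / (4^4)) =-2560 / 3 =-853.33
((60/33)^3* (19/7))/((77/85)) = 12920000/717409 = 18.01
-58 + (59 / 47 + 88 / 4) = -1633 / 47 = -34.74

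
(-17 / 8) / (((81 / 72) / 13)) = -221 / 9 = -24.56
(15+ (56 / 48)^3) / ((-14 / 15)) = -17915 / 1008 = -17.77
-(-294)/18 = 49/3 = 16.33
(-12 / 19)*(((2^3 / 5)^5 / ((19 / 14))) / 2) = -2752512 / 1128125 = -2.44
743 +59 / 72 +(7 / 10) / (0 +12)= 66949 / 90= 743.88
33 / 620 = 0.05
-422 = -422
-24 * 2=-48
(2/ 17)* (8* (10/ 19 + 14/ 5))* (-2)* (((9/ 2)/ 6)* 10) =-15168/ 323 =-46.96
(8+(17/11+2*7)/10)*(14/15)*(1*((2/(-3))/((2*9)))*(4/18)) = -14714/200475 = -0.07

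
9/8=1.12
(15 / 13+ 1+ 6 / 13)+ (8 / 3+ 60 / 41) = 10786 / 1599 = 6.75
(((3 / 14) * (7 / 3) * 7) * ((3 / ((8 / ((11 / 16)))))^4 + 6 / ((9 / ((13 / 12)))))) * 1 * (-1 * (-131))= 1609796941501 / 4831838208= 333.16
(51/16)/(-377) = -51/6032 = -0.01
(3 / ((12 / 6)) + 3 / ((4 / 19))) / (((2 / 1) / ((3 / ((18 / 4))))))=5.25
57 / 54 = 19 / 18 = 1.06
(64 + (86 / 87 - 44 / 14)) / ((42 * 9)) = 18832 / 115101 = 0.16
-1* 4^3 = -64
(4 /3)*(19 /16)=19 /12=1.58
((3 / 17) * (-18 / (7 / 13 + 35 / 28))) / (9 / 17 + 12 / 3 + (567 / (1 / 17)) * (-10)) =936 / 50795143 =0.00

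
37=37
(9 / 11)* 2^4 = 144 / 11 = 13.09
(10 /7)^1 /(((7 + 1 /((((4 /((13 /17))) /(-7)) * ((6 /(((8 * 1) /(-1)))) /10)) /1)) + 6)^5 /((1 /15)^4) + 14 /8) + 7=1179722063568070308193 /168531723366842846479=7.00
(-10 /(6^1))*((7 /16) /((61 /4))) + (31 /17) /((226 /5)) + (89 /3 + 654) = 320447473 /468724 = 683.66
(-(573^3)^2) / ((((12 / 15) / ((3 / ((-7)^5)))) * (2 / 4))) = 530907659291329335 / 33614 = 15794242258919.78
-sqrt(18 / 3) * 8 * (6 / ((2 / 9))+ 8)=-280 * sqrt(6)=-685.86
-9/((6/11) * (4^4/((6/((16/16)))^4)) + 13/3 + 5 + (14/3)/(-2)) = -2673/2111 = -1.27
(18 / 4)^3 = 729 / 8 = 91.12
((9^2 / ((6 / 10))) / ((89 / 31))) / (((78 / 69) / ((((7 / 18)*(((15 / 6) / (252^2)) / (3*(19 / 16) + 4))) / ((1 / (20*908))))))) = 1.53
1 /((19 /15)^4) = 50625 /130321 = 0.39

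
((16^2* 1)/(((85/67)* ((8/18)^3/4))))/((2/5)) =390744/17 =22984.94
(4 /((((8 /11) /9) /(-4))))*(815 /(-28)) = 80685 /14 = 5763.21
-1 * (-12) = 12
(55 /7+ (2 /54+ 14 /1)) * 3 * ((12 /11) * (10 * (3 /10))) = 16552 /77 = 214.96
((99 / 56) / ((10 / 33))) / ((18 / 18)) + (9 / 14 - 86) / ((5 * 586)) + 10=2593251 / 164080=15.80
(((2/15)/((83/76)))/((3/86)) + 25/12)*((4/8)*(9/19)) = 1.32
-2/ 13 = -0.15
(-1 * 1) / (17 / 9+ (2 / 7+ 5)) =-63 / 452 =-0.14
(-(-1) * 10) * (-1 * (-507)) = 5070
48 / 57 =16 / 19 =0.84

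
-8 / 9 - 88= -800 / 9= -88.89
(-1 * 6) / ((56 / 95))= -285 / 28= -10.18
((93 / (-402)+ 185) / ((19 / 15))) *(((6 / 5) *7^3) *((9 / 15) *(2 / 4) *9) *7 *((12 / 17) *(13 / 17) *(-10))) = -2253492576972 / 367897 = -6125335.56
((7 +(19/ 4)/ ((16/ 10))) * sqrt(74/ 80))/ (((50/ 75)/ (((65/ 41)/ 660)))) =377 * sqrt(370)/ 209920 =0.03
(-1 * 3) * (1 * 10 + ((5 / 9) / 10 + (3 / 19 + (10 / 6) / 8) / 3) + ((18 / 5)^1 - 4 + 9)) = -42813 / 760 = -56.33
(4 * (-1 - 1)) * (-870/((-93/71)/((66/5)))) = -2174304/31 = -70138.84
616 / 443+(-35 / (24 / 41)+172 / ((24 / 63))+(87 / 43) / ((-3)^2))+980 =209283539 / 152392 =1373.32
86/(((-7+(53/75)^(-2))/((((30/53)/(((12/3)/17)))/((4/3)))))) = -1743435/56152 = -31.05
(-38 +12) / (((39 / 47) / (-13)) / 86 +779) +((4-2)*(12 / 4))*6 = 113248648 / 3148715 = 35.97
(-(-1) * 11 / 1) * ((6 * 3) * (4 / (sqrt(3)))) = 264 * sqrt(3) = 457.26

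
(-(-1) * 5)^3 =125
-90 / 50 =-9 / 5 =-1.80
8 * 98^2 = 76832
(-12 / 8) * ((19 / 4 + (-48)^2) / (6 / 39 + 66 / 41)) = -1963.67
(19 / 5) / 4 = 0.95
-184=-184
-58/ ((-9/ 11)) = 638/ 9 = 70.89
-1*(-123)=123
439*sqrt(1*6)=439*sqrt(6)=1075.33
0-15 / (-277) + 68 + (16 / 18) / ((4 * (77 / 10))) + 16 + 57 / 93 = 504007688 / 5950791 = 84.70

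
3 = 3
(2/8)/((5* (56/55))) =11/224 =0.05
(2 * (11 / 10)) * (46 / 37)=2.74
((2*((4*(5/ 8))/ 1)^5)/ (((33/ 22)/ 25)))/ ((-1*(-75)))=3125/ 72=43.40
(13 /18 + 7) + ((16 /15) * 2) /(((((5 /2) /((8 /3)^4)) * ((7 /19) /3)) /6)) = 19995919 /9450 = 2115.97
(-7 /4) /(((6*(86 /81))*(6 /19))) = -1197 /1376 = -0.87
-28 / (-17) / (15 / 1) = 0.11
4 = 4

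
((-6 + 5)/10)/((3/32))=-16/15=-1.07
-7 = -7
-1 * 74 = -74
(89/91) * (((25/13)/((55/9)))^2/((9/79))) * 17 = 26893575/1860859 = 14.45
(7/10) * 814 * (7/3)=19943/15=1329.53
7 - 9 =-2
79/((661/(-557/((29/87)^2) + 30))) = -393657/661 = -595.55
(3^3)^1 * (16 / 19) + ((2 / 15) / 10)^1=22.75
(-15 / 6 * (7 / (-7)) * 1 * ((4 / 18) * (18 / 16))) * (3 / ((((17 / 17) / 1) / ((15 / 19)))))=225 / 152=1.48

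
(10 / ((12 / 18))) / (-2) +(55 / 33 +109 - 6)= 583 / 6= 97.17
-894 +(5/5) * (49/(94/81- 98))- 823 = -13472117/7844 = -1717.51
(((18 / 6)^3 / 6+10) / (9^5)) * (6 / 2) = 0.00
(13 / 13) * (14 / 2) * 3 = 21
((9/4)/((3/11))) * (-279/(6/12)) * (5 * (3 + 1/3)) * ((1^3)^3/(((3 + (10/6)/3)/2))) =-690525/16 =-43157.81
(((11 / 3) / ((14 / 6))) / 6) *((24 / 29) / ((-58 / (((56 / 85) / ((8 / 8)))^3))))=-551936 / 516479125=-0.00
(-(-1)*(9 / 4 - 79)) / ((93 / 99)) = -10131 / 124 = -81.70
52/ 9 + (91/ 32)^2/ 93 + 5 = 3104011/ 285696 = 10.86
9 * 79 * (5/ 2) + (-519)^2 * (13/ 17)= 7063821/ 34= 207759.44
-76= -76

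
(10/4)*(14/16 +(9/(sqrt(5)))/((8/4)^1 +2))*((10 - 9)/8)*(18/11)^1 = 315/704 +81*sqrt(5)/352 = 0.96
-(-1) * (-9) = -9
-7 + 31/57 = -368/57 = -6.46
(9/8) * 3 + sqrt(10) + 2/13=sqrt(10) + 367/104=6.69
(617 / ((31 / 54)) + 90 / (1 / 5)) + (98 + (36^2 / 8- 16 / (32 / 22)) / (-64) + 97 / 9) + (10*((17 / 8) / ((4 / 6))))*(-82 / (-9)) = 34312255 / 17856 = 1921.61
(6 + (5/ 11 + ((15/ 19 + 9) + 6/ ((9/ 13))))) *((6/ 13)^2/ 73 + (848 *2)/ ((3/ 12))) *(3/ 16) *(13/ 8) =51490.41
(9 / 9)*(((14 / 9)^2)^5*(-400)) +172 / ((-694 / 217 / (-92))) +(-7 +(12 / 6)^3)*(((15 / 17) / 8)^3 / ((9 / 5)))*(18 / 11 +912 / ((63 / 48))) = -3308366946164414071301201 / 117174207209445695232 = -28234.60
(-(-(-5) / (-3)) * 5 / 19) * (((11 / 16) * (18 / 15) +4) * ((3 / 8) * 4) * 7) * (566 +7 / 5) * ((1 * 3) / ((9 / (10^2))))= 95819675 / 228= 420261.73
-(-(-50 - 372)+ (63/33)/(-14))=-9281/22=-421.86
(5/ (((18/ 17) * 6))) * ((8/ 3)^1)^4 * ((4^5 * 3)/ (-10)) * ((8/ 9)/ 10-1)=365428736/ 32805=11139.42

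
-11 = -11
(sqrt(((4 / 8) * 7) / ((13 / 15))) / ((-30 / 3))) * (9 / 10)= -9 * sqrt(2730) / 2600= -0.18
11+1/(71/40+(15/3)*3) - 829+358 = -308620/671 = -459.94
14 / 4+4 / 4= 9 / 2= 4.50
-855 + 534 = -321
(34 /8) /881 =17 /3524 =0.00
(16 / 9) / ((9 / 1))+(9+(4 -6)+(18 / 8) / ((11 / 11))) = 3061 / 324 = 9.45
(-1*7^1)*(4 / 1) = -28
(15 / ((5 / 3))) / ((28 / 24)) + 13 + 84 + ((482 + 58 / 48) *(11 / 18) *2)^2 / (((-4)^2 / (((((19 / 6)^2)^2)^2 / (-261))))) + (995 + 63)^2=629758146445084909433 / 2290741244854272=274914.57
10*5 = 50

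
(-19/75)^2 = 361/5625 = 0.06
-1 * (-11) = 11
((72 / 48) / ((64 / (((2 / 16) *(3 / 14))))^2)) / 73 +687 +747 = 10757169217563 / 7501512704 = 1434.00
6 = 6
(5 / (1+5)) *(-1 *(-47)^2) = -11045 / 6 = -1840.83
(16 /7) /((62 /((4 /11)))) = 32 /2387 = 0.01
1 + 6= 7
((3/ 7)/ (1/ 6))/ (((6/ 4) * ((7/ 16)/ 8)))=1536/ 49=31.35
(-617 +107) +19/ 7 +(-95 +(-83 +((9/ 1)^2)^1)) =-4230/ 7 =-604.29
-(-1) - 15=-14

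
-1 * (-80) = 80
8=8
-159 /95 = -1.67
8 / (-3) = -8 / 3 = -2.67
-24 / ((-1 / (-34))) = -816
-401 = -401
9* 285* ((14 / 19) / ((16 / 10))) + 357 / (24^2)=226919 / 192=1181.87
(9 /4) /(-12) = -3 /16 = -0.19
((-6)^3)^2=46656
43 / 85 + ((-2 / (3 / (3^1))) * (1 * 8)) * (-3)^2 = -12197 / 85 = -143.49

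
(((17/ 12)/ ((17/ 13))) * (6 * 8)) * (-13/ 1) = -676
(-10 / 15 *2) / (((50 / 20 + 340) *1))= -8 / 2055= -0.00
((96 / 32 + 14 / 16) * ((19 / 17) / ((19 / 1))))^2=961 / 18496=0.05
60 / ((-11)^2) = 0.50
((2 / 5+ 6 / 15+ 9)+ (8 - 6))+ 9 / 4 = 281 / 20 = 14.05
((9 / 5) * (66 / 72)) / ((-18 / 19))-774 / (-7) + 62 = 143497 / 840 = 170.83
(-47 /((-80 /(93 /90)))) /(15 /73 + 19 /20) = 106361 /202440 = 0.53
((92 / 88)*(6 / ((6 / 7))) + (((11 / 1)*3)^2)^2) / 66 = 26090423 / 1452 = 17968.61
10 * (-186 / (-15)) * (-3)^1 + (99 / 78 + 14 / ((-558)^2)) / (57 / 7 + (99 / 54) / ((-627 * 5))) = -4074834125872 / 10958447331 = -371.84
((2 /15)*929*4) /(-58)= -3716 /435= -8.54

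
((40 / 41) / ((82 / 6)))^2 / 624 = 0.00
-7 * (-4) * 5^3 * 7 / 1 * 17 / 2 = 208250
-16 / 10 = -8 / 5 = -1.60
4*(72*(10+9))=5472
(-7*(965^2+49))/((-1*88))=74078.61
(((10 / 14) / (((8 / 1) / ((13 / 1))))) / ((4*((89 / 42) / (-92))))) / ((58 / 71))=-318435 / 20648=-15.42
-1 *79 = -79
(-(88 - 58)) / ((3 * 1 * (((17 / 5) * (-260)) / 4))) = 10 / 221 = 0.05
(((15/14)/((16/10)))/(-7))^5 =-0.00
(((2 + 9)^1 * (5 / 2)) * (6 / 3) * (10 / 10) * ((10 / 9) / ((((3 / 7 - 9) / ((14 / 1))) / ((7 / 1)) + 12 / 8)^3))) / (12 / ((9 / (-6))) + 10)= 88777935400 / 8188678881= 10.84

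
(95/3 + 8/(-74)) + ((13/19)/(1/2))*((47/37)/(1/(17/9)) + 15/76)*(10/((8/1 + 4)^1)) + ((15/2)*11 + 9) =181790597/1442556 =126.02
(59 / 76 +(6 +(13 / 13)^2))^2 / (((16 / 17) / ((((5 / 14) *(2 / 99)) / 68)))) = 194045 / 28464128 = 0.01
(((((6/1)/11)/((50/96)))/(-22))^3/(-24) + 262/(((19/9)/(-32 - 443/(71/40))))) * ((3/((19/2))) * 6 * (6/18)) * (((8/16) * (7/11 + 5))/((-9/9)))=485421626006097567552/7804307498453125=62199.19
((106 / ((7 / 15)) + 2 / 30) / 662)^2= 569156449 / 4831640100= 0.12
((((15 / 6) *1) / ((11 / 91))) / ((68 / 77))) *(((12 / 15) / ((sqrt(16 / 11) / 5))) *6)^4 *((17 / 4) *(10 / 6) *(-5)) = -130067437.50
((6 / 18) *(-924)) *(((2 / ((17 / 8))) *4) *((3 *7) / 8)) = -51744 / 17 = -3043.76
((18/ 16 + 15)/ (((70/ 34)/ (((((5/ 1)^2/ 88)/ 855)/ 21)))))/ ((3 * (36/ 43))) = 31433/ 637072128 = 0.00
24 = 24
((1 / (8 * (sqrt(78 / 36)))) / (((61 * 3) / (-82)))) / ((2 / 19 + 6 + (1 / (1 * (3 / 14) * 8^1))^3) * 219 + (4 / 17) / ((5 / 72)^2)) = -15891600 * sqrt(78) / 5271882959837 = -0.00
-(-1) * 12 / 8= 3 / 2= 1.50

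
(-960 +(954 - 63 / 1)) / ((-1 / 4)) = 276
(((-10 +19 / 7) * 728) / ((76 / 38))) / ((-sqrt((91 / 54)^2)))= 11016 / 7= 1573.71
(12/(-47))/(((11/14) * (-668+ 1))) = 168/344839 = 0.00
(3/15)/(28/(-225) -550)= -45/123778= -0.00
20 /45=4 /9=0.44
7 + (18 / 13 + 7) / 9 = 928 / 117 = 7.93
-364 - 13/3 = -1105/3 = -368.33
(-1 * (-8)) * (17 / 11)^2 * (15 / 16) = 4335 / 242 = 17.91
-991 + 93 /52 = -51439 /52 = -989.21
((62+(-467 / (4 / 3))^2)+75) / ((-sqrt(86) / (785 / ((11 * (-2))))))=1542519505 * sqrt(86) / 30272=472540.22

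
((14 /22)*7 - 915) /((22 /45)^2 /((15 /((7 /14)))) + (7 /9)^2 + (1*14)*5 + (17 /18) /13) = -12.88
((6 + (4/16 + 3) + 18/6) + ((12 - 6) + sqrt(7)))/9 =sqrt(7)/9 + 73/36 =2.32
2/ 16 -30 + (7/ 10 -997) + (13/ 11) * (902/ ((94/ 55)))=-756609/ 1880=-402.45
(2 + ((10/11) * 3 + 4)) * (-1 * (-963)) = 92448/11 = 8404.36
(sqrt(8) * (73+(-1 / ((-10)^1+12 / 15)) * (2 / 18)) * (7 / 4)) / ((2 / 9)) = 211589 * sqrt(2) / 184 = 1626.26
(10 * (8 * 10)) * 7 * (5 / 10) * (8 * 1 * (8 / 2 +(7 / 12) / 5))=276640 / 3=92213.33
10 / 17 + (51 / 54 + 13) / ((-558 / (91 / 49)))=647609 / 1195236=0.54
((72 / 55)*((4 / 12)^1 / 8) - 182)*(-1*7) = 70049 / 55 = 1273.62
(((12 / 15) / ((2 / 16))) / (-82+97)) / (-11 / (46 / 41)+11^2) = 1472 / 383625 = 0.00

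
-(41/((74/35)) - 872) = 63093/74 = 852.61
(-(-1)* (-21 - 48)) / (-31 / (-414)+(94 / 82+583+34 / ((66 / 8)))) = -12883266 / 109851769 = -0.12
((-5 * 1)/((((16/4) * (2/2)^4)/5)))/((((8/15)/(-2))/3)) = 1125/16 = 70.31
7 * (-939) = -6573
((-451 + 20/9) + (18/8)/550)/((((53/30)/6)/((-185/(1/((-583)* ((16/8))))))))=-328771603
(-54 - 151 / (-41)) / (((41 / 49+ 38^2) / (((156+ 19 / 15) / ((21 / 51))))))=-579127423 / 43540155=-13.30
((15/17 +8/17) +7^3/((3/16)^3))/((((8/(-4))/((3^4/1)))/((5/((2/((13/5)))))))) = -13698404.16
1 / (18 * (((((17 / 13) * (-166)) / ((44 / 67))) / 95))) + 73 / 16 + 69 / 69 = 75506777 / 13613328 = 5.55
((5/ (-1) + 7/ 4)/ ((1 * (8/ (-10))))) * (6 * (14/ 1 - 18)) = -97.50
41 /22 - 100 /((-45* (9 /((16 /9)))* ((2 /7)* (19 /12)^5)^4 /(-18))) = 1.74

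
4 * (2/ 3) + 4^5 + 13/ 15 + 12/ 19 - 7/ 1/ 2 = 584059/ 570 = 1024.66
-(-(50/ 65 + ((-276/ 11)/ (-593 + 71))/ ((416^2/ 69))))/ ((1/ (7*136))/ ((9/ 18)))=2526747111/ 6900608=366.16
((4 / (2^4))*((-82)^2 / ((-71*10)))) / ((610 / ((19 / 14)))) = -0.01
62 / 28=31 / 14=2.21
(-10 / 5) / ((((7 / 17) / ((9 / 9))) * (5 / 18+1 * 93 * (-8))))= 612 / 93709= 0.01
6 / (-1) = -6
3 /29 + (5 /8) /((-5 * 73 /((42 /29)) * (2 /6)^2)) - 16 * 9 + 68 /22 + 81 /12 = -6244547 /46574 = -134.08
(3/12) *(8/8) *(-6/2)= -0.75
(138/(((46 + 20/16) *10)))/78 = 46/12285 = 0.00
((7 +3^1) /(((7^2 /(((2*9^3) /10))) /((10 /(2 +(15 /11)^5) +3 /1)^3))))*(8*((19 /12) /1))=43129622339076755817972 /1264887389776078333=34097.60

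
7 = 7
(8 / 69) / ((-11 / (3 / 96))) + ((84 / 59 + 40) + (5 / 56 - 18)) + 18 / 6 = 66486815 / 2507736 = 26.51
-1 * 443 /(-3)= 443 /3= 147.67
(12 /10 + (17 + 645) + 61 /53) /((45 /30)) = 352106 /795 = 442.90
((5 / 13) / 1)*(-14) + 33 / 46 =-4.67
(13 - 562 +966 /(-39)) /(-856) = 7459 /11128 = 0.67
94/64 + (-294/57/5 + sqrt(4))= 2.44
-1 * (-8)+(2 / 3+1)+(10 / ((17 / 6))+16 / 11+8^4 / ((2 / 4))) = 4603931 / 561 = 8206.65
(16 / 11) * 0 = 0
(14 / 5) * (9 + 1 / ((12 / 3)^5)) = 64519 / 2560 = 25.20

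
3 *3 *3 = 27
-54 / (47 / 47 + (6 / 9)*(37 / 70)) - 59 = -7024 / 71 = -98.93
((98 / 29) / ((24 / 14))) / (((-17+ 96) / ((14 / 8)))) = 2401 / 54984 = 0.04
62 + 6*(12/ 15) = 334/ 5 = 66.80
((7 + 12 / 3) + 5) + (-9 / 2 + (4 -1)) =14.50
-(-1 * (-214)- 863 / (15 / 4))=242 / 15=16.13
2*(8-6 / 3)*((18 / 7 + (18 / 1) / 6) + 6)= 972 / 7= 138.86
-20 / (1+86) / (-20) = 1 / 87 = 0.01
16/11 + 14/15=394/165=2.39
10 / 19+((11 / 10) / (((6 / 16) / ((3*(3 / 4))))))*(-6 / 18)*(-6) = 1304 / 95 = 13.73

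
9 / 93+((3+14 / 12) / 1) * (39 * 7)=70531 / 62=1137.60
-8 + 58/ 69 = -494/ 69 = -7.16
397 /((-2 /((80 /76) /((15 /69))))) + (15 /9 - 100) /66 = -3621481 /3762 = -962.65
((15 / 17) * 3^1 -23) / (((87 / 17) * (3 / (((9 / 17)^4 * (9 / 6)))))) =-378351 / 2422109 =-0.16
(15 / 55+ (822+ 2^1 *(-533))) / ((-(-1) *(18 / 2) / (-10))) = 26810 / 99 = 270.81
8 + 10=18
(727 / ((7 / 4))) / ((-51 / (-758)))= 2204264 / 357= 6174.41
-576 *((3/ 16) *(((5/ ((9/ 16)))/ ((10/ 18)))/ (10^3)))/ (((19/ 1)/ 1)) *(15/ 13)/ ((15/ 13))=-216/ 2375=-0.09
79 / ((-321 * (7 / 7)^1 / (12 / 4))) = -79 / 107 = -0.74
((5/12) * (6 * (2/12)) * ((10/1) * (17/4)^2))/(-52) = -7225/4992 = -1.45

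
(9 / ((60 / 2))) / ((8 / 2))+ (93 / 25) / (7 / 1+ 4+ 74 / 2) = 0.15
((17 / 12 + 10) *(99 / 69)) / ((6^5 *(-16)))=-1507 / 11446272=-0.00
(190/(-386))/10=-19/386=-0.05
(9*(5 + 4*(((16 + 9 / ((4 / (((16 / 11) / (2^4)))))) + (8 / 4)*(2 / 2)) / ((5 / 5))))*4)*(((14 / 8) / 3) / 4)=4494 / 11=408.55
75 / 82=0.91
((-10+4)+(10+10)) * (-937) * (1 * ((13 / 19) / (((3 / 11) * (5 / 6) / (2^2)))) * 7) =-105048944 / 95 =-1105778.36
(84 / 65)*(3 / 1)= 252 / 65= 3.88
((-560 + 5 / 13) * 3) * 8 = -174600 / 13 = -13430.77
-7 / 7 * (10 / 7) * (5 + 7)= -120 / 7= -17.14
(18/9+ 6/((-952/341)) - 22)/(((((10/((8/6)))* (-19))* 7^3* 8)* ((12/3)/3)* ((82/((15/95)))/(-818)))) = -12936261/193322373440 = -0.00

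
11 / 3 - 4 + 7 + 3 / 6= 43 / 6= 7.17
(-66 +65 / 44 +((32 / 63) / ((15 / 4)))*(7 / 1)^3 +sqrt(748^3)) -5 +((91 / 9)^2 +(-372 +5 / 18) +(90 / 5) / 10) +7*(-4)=-1136029 / 3564 +1496*sqrt(187)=20138.74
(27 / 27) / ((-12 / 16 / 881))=-3524 / 3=-1174.67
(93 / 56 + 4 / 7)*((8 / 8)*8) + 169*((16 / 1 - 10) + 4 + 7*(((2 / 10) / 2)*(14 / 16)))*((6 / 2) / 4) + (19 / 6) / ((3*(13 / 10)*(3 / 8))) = 1073340851 / 786240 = 1365.16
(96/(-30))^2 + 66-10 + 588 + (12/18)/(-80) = 392539/600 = 654.23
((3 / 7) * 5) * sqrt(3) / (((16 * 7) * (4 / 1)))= 15 * sqrt(3) / 3136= 0.01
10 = 10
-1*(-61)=61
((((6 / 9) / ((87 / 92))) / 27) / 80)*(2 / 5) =23 / 176175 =0.00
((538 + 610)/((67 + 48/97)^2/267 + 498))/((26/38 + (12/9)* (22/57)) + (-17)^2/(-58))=-28603601698392/48560285631287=-0.59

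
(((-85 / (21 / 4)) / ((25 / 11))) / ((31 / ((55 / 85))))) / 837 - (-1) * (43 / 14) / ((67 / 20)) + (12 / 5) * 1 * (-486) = -212744000206 / 182537145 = -1165.48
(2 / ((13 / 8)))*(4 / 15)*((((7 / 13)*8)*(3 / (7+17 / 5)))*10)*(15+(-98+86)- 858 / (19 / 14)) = -107116800 / 41743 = -2566.10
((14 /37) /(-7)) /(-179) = 2 /6623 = 0.00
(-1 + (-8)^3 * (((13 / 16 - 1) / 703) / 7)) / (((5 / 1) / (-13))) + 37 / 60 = 934777 / 295260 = 3.17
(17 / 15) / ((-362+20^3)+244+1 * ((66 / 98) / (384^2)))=13647872 / 94916935735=0.00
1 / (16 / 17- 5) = -17 / 69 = -0.25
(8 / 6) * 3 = 4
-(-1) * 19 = 19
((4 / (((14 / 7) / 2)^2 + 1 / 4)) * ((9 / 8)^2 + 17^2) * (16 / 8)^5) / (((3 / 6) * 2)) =148616 / 5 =29723.20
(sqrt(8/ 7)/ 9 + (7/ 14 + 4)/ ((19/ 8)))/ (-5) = -36/ 95 - 2 * sqrt(14)/ 315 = -0.40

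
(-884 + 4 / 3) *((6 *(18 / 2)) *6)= -285984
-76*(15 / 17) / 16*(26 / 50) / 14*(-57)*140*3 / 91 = 9747 / 238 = 40.95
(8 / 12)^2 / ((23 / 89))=356 / 207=1.72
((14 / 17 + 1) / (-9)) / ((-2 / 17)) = 31 / 18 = 1.72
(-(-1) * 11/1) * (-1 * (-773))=8503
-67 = -67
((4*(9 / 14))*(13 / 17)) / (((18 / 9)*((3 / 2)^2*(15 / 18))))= 312 / 595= 0.52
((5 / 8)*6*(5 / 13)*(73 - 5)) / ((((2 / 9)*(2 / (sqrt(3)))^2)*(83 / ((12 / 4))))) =103275 / 8632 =11.96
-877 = -877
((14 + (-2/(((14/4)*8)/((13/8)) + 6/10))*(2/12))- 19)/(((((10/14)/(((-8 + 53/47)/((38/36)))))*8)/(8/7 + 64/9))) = 7712900/163419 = 47.20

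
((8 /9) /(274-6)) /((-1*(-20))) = 0.00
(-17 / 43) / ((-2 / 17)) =289 / 86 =3.36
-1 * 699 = -699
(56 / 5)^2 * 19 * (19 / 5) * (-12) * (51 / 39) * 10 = -461895168 / 325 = -1421215.90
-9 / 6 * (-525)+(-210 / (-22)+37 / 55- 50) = 747.72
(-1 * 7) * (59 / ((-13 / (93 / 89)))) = 38409 / 1157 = 33.20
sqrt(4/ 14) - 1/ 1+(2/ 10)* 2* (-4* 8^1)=-69/ 5+sqrt(14)/ 7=-13.27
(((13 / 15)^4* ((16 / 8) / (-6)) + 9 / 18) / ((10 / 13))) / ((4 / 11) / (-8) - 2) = -13549679 / 68343750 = -0.20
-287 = -287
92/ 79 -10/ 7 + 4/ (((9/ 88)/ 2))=387998/ 4977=77.96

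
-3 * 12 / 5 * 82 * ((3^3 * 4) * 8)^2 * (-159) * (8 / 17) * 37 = 103712875020288 / 85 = 1220151470826.92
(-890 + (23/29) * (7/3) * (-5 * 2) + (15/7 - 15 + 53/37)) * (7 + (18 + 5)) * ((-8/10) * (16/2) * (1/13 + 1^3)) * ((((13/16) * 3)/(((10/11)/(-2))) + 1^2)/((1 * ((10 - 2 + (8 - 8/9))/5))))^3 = -642359015541539253/1122819063808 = -572094.86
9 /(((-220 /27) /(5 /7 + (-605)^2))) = -31130487 /77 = -404292.04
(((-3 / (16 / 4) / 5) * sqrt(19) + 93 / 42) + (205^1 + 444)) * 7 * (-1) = -9117 / 2 + 21 * sqrt(19) / 20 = -4553.92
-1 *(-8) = 8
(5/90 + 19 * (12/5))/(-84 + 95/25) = -4109/7218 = -0.57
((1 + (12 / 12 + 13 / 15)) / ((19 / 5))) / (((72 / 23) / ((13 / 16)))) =12857 / 65664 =0.20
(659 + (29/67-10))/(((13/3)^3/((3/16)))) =440559/294398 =1.50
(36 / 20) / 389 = 9 / 1945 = 0.00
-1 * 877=-877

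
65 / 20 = 13 / 4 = 3.25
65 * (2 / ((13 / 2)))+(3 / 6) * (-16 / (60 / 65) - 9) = 41 / 6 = 6.83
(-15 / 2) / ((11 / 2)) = -15 / 11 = -1.36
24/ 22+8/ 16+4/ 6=149/ 66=2.26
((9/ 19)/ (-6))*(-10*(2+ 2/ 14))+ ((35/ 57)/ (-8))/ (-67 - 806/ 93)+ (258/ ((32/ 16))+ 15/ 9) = 95905511/ 724584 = 132.36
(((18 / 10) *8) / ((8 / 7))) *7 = 441 / 5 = 88.20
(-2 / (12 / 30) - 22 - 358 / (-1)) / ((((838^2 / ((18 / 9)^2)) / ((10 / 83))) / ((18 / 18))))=3310 / 14571563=0.00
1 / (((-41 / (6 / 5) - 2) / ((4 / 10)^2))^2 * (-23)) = -576 / 676904375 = -0.00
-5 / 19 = -0.26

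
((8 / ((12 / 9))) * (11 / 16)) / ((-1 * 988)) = -33 / 7904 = -0.00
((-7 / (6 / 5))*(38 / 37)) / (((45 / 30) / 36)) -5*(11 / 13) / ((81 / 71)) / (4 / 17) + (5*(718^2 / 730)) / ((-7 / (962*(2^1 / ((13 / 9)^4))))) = -3002673140116483 / 13458531996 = -223105.55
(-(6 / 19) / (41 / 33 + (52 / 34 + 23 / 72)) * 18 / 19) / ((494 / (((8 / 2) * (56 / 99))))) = -1645056 / 3711219707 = -0.00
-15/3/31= -5/31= -0.16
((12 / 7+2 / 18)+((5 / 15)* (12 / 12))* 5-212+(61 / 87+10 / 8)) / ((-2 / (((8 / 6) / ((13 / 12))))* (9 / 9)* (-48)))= -1509517 / 570024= -2.65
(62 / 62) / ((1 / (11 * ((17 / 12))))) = 187 / 12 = 15.58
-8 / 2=-4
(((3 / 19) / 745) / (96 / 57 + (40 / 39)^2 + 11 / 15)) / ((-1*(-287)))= 4563 / 21438075449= 0.00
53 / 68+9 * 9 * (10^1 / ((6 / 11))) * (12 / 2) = 605933 / 68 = 8910.78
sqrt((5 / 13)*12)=2*sqrt(195) / 13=2.15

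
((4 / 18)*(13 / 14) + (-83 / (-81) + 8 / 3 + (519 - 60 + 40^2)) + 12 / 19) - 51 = 21680978 / 10773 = 2012.53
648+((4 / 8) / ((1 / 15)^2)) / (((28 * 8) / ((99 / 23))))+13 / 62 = 207744253 / 319424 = 650.37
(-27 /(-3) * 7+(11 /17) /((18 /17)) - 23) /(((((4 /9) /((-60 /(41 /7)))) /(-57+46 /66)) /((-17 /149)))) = -404063905 /67199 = -6012.95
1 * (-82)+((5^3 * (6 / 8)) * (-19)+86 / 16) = -14863 / 8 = -1857.88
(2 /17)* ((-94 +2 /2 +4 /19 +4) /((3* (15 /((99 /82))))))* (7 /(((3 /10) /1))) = -259798 /39729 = -6.54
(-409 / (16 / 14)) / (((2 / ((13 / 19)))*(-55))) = 37219 / 16720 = 2.23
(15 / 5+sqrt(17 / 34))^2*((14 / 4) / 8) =21*sqrt(2) / 16+133 / 32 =6.01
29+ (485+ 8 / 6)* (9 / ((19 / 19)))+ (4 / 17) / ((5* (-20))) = 1872549 / 425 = 4406.00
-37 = -37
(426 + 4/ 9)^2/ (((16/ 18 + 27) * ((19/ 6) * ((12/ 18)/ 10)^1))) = 7752760/ 251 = 30887.49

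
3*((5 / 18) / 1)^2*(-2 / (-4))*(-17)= -425 / 216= -1.97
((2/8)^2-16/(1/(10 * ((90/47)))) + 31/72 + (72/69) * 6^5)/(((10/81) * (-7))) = -10939096647/1210720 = -9035.20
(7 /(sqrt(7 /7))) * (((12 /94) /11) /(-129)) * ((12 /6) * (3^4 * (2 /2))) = -2268 /22231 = -0.10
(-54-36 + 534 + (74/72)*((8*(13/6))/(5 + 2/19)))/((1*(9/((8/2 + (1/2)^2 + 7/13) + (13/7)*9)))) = 1069.14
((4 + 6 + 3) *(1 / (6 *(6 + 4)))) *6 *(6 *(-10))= -78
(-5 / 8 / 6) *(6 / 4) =-5 / 32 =-0.16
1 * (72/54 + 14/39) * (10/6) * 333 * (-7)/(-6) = 14245/13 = 1095.77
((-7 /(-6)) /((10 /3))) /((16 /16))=7 /20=0.35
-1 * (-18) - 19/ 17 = 287/ 17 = 16.88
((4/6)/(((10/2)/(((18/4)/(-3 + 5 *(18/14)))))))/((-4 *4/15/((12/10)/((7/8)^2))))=-9/35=-0.26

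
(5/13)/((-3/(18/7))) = -30/91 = -0.33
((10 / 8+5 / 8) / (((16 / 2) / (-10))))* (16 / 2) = -75 / 4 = -18.75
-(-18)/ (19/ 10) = 180/ 19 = 9.47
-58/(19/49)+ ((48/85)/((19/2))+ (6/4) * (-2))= -246319/1615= -152.52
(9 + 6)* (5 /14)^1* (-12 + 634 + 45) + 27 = 50403 /14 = 3600.21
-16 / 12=-4 / 3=-1.33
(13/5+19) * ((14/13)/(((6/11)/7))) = 298.52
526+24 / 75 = 13158 / 25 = 526.32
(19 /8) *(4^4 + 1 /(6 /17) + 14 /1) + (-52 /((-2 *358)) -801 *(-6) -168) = 45417757 /8592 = 5286.05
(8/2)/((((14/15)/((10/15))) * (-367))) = -20/2569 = -0.01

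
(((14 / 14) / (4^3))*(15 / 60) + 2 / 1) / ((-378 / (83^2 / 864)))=-130891 / 3096576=-0.04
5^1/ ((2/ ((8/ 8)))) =5/ 2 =2.50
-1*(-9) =9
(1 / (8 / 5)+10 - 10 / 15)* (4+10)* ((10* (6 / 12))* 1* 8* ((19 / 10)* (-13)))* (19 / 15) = -7851389 / 45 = -174475.31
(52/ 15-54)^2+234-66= 612364/ 225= 2721.62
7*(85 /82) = 595 /82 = 7.26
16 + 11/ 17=283/ 17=16.65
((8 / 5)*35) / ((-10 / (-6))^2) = 504 / 25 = 20.16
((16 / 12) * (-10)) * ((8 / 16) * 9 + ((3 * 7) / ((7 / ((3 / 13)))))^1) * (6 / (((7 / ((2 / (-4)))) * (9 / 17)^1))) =5100 / 91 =56.04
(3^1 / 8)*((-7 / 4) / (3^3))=-7 / 288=-0.02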